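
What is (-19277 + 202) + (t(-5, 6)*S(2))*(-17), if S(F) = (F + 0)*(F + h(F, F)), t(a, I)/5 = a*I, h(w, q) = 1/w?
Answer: -6325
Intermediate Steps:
t(a, I) = 5*I*a (t(a, I) = 5*(a*I) = 5*(I*a) = 5*I*a)
S(F) = F*(F + 1/F) (S(F) = (F + 0)*(F + 1/F) = F*(F + 1/F))
(-19277 + 202) + (t(-5, 6)*S(2))*(-17) = (-19277 + 202) + ((5*6*(-5))*(1 + 2²))*(-17) = -19075 - 150*(1 + 4)*(-17) = -19075 - 150*5*(-17) = -19075 - 750*(-17) = -19075 + 12750 = -6325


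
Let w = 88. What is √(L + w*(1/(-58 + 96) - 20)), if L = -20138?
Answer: I*√7904342/19 ≈ 147.97*I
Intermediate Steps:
√(L + w*(1/(-58 + 96) - 20)) = √(-20138 + 88*(1/(-58 + 96) - 20)) = √(-20138 + 88*(1/38 - 20)) = √(-20138 + 88*(-759/38)) = √(-20138 - 33396/19) = √(-416018/19) = I*√7904342/19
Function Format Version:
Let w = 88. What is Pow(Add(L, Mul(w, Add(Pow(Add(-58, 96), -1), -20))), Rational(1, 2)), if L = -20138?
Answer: Mul(Rational(1, 19), I, Pow(7904342, Rational(1, 2))) ≈ Mul(147.97, I)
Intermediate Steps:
Pow(Add(L, Mul(w, Add(Pow(Add(-58, 96), -1), -20))), Rational(1, 2)) = Pow(Add(-20138, Mul(88, Add(Pow(Add(-58, 96), -1), -20))), Rational(1, 2)) = Pow(Add(-20138, Mul(88, Add(Pow(38, -1), -20))), Rational(1, 2)) = Pow(Add(-20138, Mul(88, Add(Rational(1, 38), -20))), Rational(1, 2)) = Pow(Add(-20138, Mul(88, Rational(-759, 38))), Rational(1, 2)) = Pow(Add(-20138, Rational(-33396, 19)), Rational(1, 2)) = Pow(Rational(-416018, 19), Rational(1, 2)) = Mul(Rational(1, 19), I, Pow(7904342, Rational(1, 2)))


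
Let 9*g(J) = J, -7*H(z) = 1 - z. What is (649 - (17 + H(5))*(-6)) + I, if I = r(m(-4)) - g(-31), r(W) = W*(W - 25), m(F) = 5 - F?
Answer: 38674/63 ≈ 613.87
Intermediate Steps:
H(z) = -1/7 + z/7 (H(z) = -(1 - z)/7 = -1/7 + z/7)
g(J) = J/9
r(W) = W*(-25 + W)
I = -1265/9 (I = (5 - 1*(-4))*(-25 + (5 - 1*(-4))) - (-31)/9 = (5 + 4)*(-25 + (5 + 4)) - 1*(-31/9) = 9*(-25 + 9) + 31/9 = 9*(-16) + 31/9 = -144 + 31/9 = -1265/9 ≈ -140.56)
(649 - (17 + H(5))*(-6)) + I = (649 - (17 + (-1/7 + (1/7)*5))*(-6)) - 1265/9 = (649 - (17 + (-1/7 + 5/7))*(-6)) - 1265/9 = (649 - (17 + 4/7)*(-6)) - 1265/9 = (649 - 123*(-6)/7) - 1265/9 = (649 - 1*(-738/7)) - 1265/9 = (649 + 738/7) - 1265/9 = 5281/7 - 1265/9 = 38674/63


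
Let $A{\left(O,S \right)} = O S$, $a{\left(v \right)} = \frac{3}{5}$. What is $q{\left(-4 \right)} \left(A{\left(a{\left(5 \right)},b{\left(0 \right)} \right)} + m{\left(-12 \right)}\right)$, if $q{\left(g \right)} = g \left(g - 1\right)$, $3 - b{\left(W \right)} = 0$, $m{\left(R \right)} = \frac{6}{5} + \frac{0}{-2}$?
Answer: $60$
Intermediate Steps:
$a{\left(v \right)} = \frac{3}{5}$ ($a{\left(v \right)} = 3 \cdot \frac{1}{5} = \frac{3}{5}$)
$m{\left(R \right)} = \frac{6}{5}$ ($m{\left(R \right)} = 6 \cdot \frac{1}{5} + 0 \left(- \frac{1}{2}\right) = \frac{6}{5} + 0 = \frac{6}{5}$)
$b{\left(W \right)} = 3$ ($b{\left(W \right)} = 3 - 0 = 3 + 0 = 3$)
$q{\left(g \right)} = g \left(-1 + g\right)$
$q{\left(-4 \right)} \left(A{\left(a{\left(5 \right)},b{\left(0 \right)} \right)} + m{\left(-12 \right)}\right) = - 4 \left(-1 - 4\right) \left(\frac{3}{5} \cdot 3 + \frac{6}{5}\right) = \left(-4\right) \left(-5\right) \left(\frac{9}{5} + \frac{6}{5}\right) = 20 \cdot 3 = 60$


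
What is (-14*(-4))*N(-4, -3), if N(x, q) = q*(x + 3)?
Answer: 168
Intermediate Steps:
N(x, q) = q*(3 + x)
(-14*(-4))*N(-4, -3) = (-14*(-4))*(-3*(3 - 4)) = 56*(-3*(-1)) = 56*3 = 168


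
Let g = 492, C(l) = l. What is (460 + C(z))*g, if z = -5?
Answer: 223860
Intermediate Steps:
(460 + C(z))*g = (460 - 5)*492 = 455*492 = 223860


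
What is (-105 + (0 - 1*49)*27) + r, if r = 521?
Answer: -907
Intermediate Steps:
(-105 + (0 - 1*49)*27) + r = (-105 + (0 - 1*49)*27) + 521 = (-105 + (0 - 49)*27) + 521 = (-105 - 49*27) + 521 = (-105 - 1323) + 521 = -1428 + 521 = -907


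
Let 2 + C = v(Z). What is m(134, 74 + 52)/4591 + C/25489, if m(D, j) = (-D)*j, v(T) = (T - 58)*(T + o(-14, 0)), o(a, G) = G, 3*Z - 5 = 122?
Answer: -3900692801/1053179991 ≈ -3.7037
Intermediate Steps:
Z = 127/3 (Z = 5/3 + (⅓)*122 = 5/3 + 122/3 = 127/3 ≈ 42.333)
v(T) = T*(-58 + T) (v(T) = (T - 58)*(T + 0) = (-58 + T)*T = T*(-58 + T))
C = -5987/9 (C = -2 + 127*(-58 + 127/3)/3 = -2 + (127/3)*(-47/3) = -2 - 5969/9 = -5987/9 ≈ -665.22)
m(D, j) = -D*j
m(134, 74 + 52)/4591 + C/25489 = -1*134*(74 + 52)/4591 - 5987/9/25489 = -1*134*126*(1/4591) - 5987/9*1/25489 = -16884*1/4591 - 5987/229401 = -16884/4591 - 5987/229401 = -3900692801/1053179991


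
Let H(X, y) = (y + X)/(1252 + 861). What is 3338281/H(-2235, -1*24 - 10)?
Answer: -7053787753/2269 ≈ -3.1088e+6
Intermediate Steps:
H(X, y) = X/2113 + y/2113 (H(X, y) = (X + y)/2113 = (X + y)*(1/2113) = X/2113 + y/2113)
3338281/H(-2235, -1*24 - 10) = 3338281/((1/2113)*(-2235) + (-1*24 - 10)/2113) = 3338281/(-2235/2113 + (-24 - 10)/2113) = 3338281/(-2235/2113 + (1/2113)*(-34)) = 3338281/(-2235/2113 - 34/2113) = 3338281/(-2269/2113) = 3338281*(-2113/2269) = -7053787753/2269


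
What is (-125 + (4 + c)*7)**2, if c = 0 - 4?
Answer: 15625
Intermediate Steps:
c = -4
(-125 + (4 + c)*7)**2 = (-125 + (4 - 4)*7)**2 = (-125 + 0*7)**2 = (-125 + 0)**2 = (-125)**2 = 15625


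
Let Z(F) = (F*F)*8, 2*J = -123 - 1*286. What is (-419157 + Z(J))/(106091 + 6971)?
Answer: -84595/113062 ≈ -0.74822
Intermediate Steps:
J = -409/2 (J = (-123 - 1*286)/2 = (-123 - 286)/2 = (1/2)*(-409) = -409/2 ≈ -204.50)
Z(F) = 8*F**2 (Z(F) = F**2*8 = 8*F**2)
(-419157 + Z(J))/(106091 + 6971) = (-419157 + 8*(-409/2)**2)/(106091 + 6971) = (-419157 + 8*(167281/4))/113062 = (-419157 + 334562)*(1/113062) = -84595*1/113062 = -84595/113062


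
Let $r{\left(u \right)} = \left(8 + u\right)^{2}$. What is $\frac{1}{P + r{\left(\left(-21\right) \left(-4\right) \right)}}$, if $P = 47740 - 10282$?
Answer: $\frac{1}{45922} \approx 2.1776 \cdot 10^{-5}$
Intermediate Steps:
$P = 37458$
$\frac{1}{P + r{\left(\left(-21\right) \left(-4\right) \right)}} = \frac{1}{37458 + \left(8 - -84\right)^{2}} = \frac{1}{37458 + \left(8 + 84\right)^{2}} = \frac{1}{37458 + 92^{2}} = \frac{1}{37458 + 8464} = \frac{1}{45922}$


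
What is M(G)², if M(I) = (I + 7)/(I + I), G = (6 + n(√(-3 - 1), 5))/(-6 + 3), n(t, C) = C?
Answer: 25/121 ≈ 0.20661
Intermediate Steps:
G = -11/3 (G = (6 + 5)/(-6 + 3) = 11/(-3) = 11*(-⅓) = -11/3 ≈ -3.6667)
M(I) = (7 + I)/(2*I) (M(I) = (7 + I)/((2*I)) = (7 + I)*(1/(2*I)) = (7 + I)/(2*I))
M(G)² = ((7 - 11/3)/(2*(-11/3)))² = ((½)*(-3/11)*(10/3))² = (-5/11)² = 25/121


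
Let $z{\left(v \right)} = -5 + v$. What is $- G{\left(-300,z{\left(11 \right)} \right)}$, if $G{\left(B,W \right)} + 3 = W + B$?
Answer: $297$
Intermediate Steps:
$G{\left(B,W \right)} = -3 + B + W$ ($G{\left(B,W \right)} = -3 + \left(W + B\right) = -3 + \left(B + W\right) = -3 + B + W$)
$- G{\left(-300,z{\left(11 \right)} \right)} = - (-3 - 300 + \left(-5 + 11\right)) = - (-3 - 300 + 6) = \left(-1\right) \left(-297\right) = 297$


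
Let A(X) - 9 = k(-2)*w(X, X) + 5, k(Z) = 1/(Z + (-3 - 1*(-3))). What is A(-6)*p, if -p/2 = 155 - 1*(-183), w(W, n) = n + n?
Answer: -13520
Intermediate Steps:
w(W, n) = 2*n
k(Z) = 1/Z (k(Z) = 1/(Z + (-3 + 3)) = 1/(Z + 0) = 1/Z)
p = -676 (p = -2*(155 - 1*(-183)) = -2*(155 + 183) = -2*338 = -676)
A(X) = 14 - X (A(X) = 9 + ((2*X)/(-2) + 5) = 9 + (-X + 5) = 9 + (5 - X) = 14 - X)
A(-6)*p = (14 - 1*(-6))*(-676) = (14 + 6)*(-676) = 20*(-676) = -13520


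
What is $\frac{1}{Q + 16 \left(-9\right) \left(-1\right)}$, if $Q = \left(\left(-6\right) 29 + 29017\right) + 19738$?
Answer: $\frac{1}{48725} \approx 2.0523 \cdot 10^{-5}$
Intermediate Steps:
$Q = 48581$ ($Q = \left(-174 + 29017\right) + 19738 = 28843 + 19738 = 48581$)
$\frac{1}{Q + 16 \left(-9\right) \left(-1\right)} = \frac{1}{48581 + 16 \left(-9\right) \left(-1\right)} = \frac{1}{48581 - -144} = \frac{1}{48581 + 144} = \frac{1}{48725}$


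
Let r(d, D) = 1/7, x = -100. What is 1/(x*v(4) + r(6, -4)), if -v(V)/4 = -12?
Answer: -7/33599 ≈ -0.00020834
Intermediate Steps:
v(V) = 48 (v(V) = -4*(-12) = 48)
r(d, D) = 1/7
1/(x*v(4) + r(6, -4)) = 1/(-100*48 + 1/7) = 1/(-4800 + 1/7) = 1/(-33599/7) = -7/33599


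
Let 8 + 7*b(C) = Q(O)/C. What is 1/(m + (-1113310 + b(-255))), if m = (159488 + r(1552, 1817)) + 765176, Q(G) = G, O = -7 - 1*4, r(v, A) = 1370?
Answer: -1785/334289689 ≈ -5.3397e-6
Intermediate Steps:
O = -11 (O = -7 - 4 = -11)
b(C) = -8/7 - 11/(7*C) (b(C) = -8/7 + (-11/C)/7 = -8/7 - 11/(7*C))
m = 926034 (m = (159488 + 1370) + 765176 = 160858 + 765176 = 926034)
1/(m + (-1113310 + b(-255))) = 1/(926034 + (-1113310 + (1/7)*(-11 - 8*(-255))/(-255))) = 1/(926034 + (-1113310 + (1/7)*(-1/255)*(-11 + 2040))) = 1/(926034 + (-1113310 + (1/7)*(-1/255)*2029)) = 1/(926034 + (-1113310 - 2029/1785)) = 1/(926034 - 1987260379/1785) = 1/(-334289689/1785) = -1785/334289689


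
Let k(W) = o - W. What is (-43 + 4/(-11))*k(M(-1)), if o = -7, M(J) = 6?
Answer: 6201/11 ≈ 563.73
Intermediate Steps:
k(W) = -7 - W
(-43 + 4/(-11))*k(M(-1)) = (-43 + 4/(-11))*(-7 - 1*6) = (-43 + 4*(-1/11))*(-7 - 6) = (-43 - 4/11)*(-13) = -477/11*(-13) = 6201/11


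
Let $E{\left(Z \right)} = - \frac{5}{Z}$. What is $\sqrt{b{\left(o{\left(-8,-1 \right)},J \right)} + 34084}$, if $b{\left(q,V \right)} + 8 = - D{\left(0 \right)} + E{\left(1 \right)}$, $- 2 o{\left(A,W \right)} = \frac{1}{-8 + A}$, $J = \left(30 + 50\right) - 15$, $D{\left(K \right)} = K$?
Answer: $\sqrt{34071} \approx 184.58$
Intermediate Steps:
$J = 65$ ($J = 80 - 15 = 65$)
$o{\left(A,W \right)} = - \frac{1}{2 \left(-8 + A\right)}$
$b{\left(q,V \right)} = -13$ ($b{\left(q,V \right)} = -8 - \frac{5}{1} = -8 + \left(0 - 5\right) = -8 - 5 = -13$)
$\sqrt{b{\left(o{\left(-8,-1 \right)},J \right)} + 34084} = \sqrt{-13 + 34084} = \sqrt{34071}$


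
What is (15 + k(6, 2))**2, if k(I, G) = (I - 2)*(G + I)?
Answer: 2209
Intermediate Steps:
k(I, G) = (-2 + I)*(G + I)
(15 + k(6, 2))**2 = (15 + (6**2 - 2*2 - 2*6 + 2*6))**2 = (15 + (36 - 4 - 12 + 12))**2 = (15 + 32)**2 = 47**2 = 2209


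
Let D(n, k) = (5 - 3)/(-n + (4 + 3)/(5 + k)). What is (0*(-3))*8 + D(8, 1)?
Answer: -12/41 ≈ -0.29268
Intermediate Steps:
D(n, k) = 2/(-n + 7/(5 + k))
(0*(-3))*8 + D(8, 1) = (0*(-3))*8 + 2*(-5 - 1*1)/(-7 + 5*8 + 1*8) = 0*8 + 2*(-5 - 1)/(-7 + 40 + 8) = 0 + 2*(-6)/41 = 0 + 2*(1/41)*(-6) = 0 - 12/41 = -12/41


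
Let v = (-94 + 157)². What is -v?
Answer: -3969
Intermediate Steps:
v = 3969 (v = 63² = 3969)
-v = -1*3969 = -3969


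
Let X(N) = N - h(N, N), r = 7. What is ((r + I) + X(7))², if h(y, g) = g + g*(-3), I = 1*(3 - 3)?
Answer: 784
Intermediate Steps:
I = 0 (I = 1*0 = 0)
h(y, g) = -2*g (h(y, g) = g - 3*g = -2*g)
X(N) = 3*N (X(N) = N - (-2)*N = N + 2*N = 3*N)
((r + I) + X(7))² = ((7 + 0) + 3*7)² = (7 + 21)² = 28² = 784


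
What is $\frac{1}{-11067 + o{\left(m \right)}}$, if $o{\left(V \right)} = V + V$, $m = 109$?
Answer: $- \frac{1}{10849} \approx -9.2174 \cdot 10^{-5}$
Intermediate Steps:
$o{\left(V \right)} = 2 V$
$\frac{1}{-11067 + o{\left(m \right)}} = \frac{1}{-11067 + 2 \cdot 109} = \frac{1}{-11067 + 218} = \frac{1}{-10849} = - \frac{1}{10849}$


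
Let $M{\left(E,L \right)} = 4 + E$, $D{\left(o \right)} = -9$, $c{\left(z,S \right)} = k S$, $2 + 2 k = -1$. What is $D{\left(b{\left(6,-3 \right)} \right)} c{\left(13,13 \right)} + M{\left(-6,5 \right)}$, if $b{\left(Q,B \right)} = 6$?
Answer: $\frac{347}{2} \approx 173.5$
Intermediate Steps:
$k = - \frac{3}{2}$ ($k = -1 + \frac{1}{2} \left(-1\right) = -1 - \frac{1}{2} = - \frac{3}{2} \approx -1.5$)
$c{\left(z,S \right)} = - \frac{3 S}{2}$
$D{\left(b{\left(6,-3 \right)} \right)} c{\left(13,13 \right)} + M{\left(-6,5 \right)} = - 9 \left(\left(- \frac{3}{2}\right) 13\right) + \left(4 - 6\right) = \left(-9\right) \left(- \frac{39}{2}\right) - 2 = \frac{351}{2} - 2 = \frac{347}{2}$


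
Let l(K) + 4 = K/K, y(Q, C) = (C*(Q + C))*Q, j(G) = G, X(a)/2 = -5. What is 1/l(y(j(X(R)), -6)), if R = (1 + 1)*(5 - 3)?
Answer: -⅓ ≈ -0.33333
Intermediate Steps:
R = 4 (R = 2*2 = 4)
X(a) = -10 (X(a) = 2*(-5) = -10)
y(Q, C) = C*Q*(C + Q) (y(Q, C) = (C*(C + Q))*Q = C*Q*(C + Q))
l(K) = -3 (l(K) = -4 + K/K = -4 + 1 = -3)
1/l(y(j(X(R)), -6)) = 1/(-3) = -⅓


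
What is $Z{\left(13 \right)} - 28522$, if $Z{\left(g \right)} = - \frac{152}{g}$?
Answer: $- \frac{370938}{13} \approx -28534.0$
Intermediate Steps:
$Z{\left(13 \right)} - 28522 = - \frac{152}{13} - 28522 = - \frac{370938}{13}$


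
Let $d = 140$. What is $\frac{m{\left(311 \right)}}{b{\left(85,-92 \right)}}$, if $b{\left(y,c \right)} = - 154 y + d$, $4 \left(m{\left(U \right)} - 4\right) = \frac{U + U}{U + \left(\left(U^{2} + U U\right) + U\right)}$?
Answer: $- \frac{4993}{16161600} \approx -0.00030894$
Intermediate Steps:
$m{\left(U \right)} = 4 + \frac{U}{2 \left(2 U + 2 U^{2}\right)}$ ($m{\left(U \right)} = 4 + \frac{\left(U + U\right) \frac{1}{U + \left(\left(U^{2} + U U\right) + U\right)}}{4} = 4 + \frac{2 U \frac{1}{U + \left(\left(U^{2} + U^{2}\right) + U\right)}}{4} = 4 + \frac{2 U \frac{1}{U + \left(2 U^{2} + U\right)}}{4} = 4 + \frac{2 U \frac{1}{U + \left(U + 2 U^{2}\right)}}{4} = 4 + \frac{2 U \frac{1}{2 U + 2 U^{2}}}{4} = 4 + \frac{U}{2 \left(2 U + 2 U^{2}\right)}$)
$b{\left(y,c \right)} = 140 - 154 y$ ($b{\left(y,c \right)} = - 154 y + 140 = 140 - 154 y$)
$\frac{m{\left(311 \right)}}{b{\left(85,-92 \right)}} = \frac{\frac{1}{4} \frac{1}{1 + 311} \left(17 + 16 \cdot 311\right)}{140 - 13090} = \frac{\frac{1}{4} \cdot \frac{1}{312} \left(17 + 4976\right)}{140 - 13090} = \frac{\frac{1}{4} \cdot \frac{1}{312} \cdot 4993}{-12950} = \frac{4993}{1248} \left(- \frac{1}{12950}\right) = - \frac{4993}{16161600}$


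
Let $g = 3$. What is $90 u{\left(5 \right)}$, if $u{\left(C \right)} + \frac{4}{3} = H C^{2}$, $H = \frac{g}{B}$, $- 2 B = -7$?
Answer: $\frac{12660}{7} \approx 1808.6$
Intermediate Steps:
$B = \frac{7}{2}$ ($B = \left(- \frac{1}{2}\right) \left(-7\right) = \frac{7}{2} \approx 3.5$)
$H = \frac{6}{7}$ ($H = \frac{3}{\frac{7}{2}} = 3 \cdot \frac{2}{7} = \frac{6}{7} \approx 0.85714$)
$u{\left(C \right)} = - \frac{4}{3} + \frac{6 C^{2}}{7}$
$90 u{\left(5 \right)} = 90 \left(- \frac{4}{3} + \frac{6 \cdot 5^{2}}{7}\right) = 90 \left(- \frac{4}{3} + \frac{6}{7} \cdot 25\right) = 90 \left(- \frac{4}{3} + \frac{150}{7}\right) = 90 \cdot \frac{422}{21} = \frac{12660}{7}$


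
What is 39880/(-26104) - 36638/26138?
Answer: -17846266/6092021 ≈ -2.9295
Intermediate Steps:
39880/(-26104) - 36638/26138 = 39880*(-1/26104) - 36638*1/26138 = -4985/3263 - 2617/1867 = -17846266/6092021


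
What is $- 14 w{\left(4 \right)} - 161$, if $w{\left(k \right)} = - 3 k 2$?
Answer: $175$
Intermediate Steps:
$w{\left(k \right)} = - 6 k$
$- 14 w{\left(4 \right)} - 161 = - 14 \left(\left(-6\right) 4\right) - 161 = \left(-14\right) \left(-24\right) - 161 = 336 - 161 = 175$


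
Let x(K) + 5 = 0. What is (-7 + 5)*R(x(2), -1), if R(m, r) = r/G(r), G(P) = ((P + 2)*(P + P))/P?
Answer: 1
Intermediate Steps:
x(K) = -5 (x(K) = -5 + 0 = -5)
G(P) = 4 + 2*P (G(P) = ((2 + P)*(2*P))/P = (2*P*(2 + P))/P = 4 + 2*P)
R(m, r) = r/(4 + 2*r)
(-7 + 5)*R(x(2), -1) = (-7 + 5)*((½)*(-1)/(2 - 1)) = -(-1)/1 = -(-1) = -2*(-½) = 1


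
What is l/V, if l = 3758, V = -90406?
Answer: -1879/45203 ≈ -0.041568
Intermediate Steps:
l/V = 3758/(-90406) = 3758*(-1/90406) = -1879/45203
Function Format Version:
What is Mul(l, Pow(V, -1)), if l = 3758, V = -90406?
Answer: Rational(-1879, 45203) ≈ -0.041568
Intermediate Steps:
Mul(l, Pow(V, -1)) = Mul(3758, Pow(-90406, -1)) = Mul(3758, Rational(-1, 90406)) = Rational(-1879, 45203)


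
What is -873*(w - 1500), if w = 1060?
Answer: 384120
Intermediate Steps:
-873*(w - 1500) = -873*(1060 - 1500) = -873*(-440) = -1*(-384120) = 384120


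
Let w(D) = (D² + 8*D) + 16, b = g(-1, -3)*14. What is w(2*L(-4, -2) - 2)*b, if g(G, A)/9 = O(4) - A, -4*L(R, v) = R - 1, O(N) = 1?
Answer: 10206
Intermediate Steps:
L(R, v) = ¼ - R/4 (L(R, v) = -(R - 1)/4 = -(-1 + R)/4 = ¼ - R/4)
g(G, A) = 9 - 9*A (g(G, A) = 9*(1 - A) = 9 - 9*A)
b = 504 (b = (9 - 9*(-3))*14 = (9 + 27)*14 = 36*14 = 504)
w(D) = 16 + D² + 8*D
w(2*L(-4, -2) - 2)*b = (16 + (2*(¼ - ¼*(-4)) - 2)² + 8*(2*(¼ - ¼*(-4)) - 2))*504 = (16 + (2*(¼ + 1) - 2)² + 8*(2*(¼ + 1) - 2))*504 = (16 + (2*(5/4) - 2)² + 8*(2*(5/4) - 2))*504 = (16 + (5/2 - 2)² + 8*(5/2 - 2))*504 = (16 + (½)² + 8*(½))*504 = (16 + ¼ + 4)*504 = (81/4)*504 = 10206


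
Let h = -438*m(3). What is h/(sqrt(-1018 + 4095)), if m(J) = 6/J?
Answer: -876*sqrt(3077)/3077 ≈ -15.792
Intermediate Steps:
h = -876 (h = -2628/3 = -438*2 = -876)
h/(sqrt(-1018 + 4095)) = -876/sqrt(-1018 + 4095) = -876*sqrt(3077)/3077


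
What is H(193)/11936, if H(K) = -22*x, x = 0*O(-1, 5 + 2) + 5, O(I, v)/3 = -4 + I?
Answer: -55/5968 ≈ -0.0092158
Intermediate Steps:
O(I, v) = -12 + 3*I (O(I, v) = 3*(-4 + I) = -12 + 3*I)
x = 5 (x = 0*(-12 + 3*(-1)) + 5 = 0*(-12 - 3) + 5 = 0*(-15) + 5 = 0 + 5 = 5)
H(K) = -110 (H(K) = -22*5 = -110)
H(193)/11936 = -110/11936 = -110*1/11936 = -55/5968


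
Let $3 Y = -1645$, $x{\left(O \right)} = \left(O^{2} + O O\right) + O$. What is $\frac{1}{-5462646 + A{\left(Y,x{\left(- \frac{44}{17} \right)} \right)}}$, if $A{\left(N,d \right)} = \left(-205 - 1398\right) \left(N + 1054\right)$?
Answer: $- \frac{3}{18819689} \approx -1.5941 \cdot 10^{-7}$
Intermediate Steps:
$x{\left(O \right)} = O + 2 O^{2}$ ($x{\left(O \right)} = \left(O^{2} + O^{2}\right) + O = 2 O^{2} + O = O + 2 O^{2}$)
$Y = - \frac{1645}{3}$ ($Y = \frac{1}{3} \left(-1645\right) = - \frac{1645}{3} \approx -548.33$)
$A{\left(N,d \right)} = -1689562 - 1603 N$ ($A{\left(N,d \right)} = - 1603 \left(1054 + N\right) = -1689562 - 1603 N$)
$\frac{1}{-5462646 + A{\left(Y,x{\left(- \frac{44}{17} \right)} \right)}} = \frac{1}{-5462646 - \frac{2431751}{3}} = \frac{1}{- \frac{18819689}{3}} = - \frac{3}{18819689}$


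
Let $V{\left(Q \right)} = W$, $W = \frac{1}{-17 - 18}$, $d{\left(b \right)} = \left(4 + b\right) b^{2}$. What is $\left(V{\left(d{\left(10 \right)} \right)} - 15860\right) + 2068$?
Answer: $- \frac{482721}{35} \approx -13792.0$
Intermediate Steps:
$d{\left(b \right)} = b^{2} \left(4 + b\right)$
$W = - \frac{1}{35}$ ($W = \frac{1}{-35} = - \frac{1}{35} \approx -0.028571$)
$V{\left(Q \right)} = - \frac{1}{35}$
$\left(V{\left(d{\left(10 \right)} \right)} - 15860\right) + 2068 = \left(- \frac{1}{35} - 15860\right) + 2068 = - \frac{555101}{35} + 2068 = - \frac{482721}{35}$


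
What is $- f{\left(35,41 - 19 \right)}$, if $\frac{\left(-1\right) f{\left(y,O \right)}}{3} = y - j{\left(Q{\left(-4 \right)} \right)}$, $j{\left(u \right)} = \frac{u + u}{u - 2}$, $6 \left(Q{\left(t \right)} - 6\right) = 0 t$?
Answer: $96$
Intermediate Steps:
$Q{\left(t \right)} = 6$ ($Q{\left(t \right)} = 6 + \frac{0 t}{6} = 6 + \frac{1}{6} \cdot 0 = 6 + 0 = 6$)
$j{\left(u \right)} = \frac{2 u}{-2 + u}$
$f{\left(y,O \right)} = 9 - 3 y$ ($f{\left(y,O \right)} = - 3 \left(y - 2 \cdot 6 \frac{1}{-2 + 6}\right) = - 3 \left(y - 2 \cdot 6 \cdot \frac{1}{4}\right) = - 3 \left(y - 3\right) = - 3 \left(-3 + y\right) = 9 - 3 y$)
$- f{\left(35,41 - 19 \right)} = - (9 - 105) = \left(-1\right) \left(-96\right) = 96$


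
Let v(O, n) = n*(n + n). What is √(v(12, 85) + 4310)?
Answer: 2*√4690 ≈ 136.97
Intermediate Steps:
v(O, n) = 2*n² (v(O, n) = n*(2*n) = 2*n²)
√(v(12, 85) + 4310) = √(2*85² + 4310) = √(2*7225 + 4310) = √(14450 + 4310) = √18760 = 2*√4690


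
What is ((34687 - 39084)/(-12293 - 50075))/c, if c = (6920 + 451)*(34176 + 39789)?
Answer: 4397/34002785063520 ≈ 1.2931e-10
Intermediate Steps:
c = 545196015 (c = 7371*73965 = 545196015)
((34687 - 39084)/(-12293 - 50075))/c = ((34687 - 39084)/(-12293 - 50075))/545196015 = -4397/(-62368)*(1/545196015) = -4397*(-1/62368)*(1/545196015) = (4397/62368)*(1/545196015) = 4397/34002785063520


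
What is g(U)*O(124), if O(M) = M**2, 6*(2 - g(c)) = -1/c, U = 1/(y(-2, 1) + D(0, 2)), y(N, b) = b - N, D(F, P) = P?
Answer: 130696/3 ≈ 43565.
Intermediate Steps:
U = 1/5 (U = 1/((1 - 1*(-2)) + 2) = 1/((1 + 2) + 2) = 1/(3 + 2) = 1/5 ≈ 0.20000)
g(c) = 2 + 1/(6*c) (g(c) = 2 - (-1)/(6*c) = 2 + 1/(6*c))
g(U)*O(124) = (2 + 1/(6*(1/5)))*124**2 = (2 + (1/6)*5)*15376 = (2 + 5/6)*15376 = (17/6)*15376 = 130696/3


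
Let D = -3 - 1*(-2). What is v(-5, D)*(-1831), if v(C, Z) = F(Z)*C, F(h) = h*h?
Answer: 9155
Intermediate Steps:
D = -1 (D = -3 + 2 = -1)
F(h) = h²
v(C, Z) = C*Z² (v(C, Z) = Z²*C = C*Z²)
v(-5, D)*(-1831) = -5*(-1)²*(-1831) = -5*1*(-1831) = -5*(-1831) = 9155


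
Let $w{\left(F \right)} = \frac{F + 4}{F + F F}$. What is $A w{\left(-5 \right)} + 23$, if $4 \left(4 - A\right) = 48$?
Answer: $\frac{117}{5} \approx 23.4$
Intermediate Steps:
$A = -8$ ($A = 4 - 12 = -8$)
$w{\left(F \right)} = \frac{4 + F}{F + F^{2}}$
$A w{\left(-5 \right)} + 23 = - 8 \frac{4 - 5}{\left(-5\right) \left(1 - 5\right)} + 23 = - 8 \left(\left(- \frac{1}{5}\right) \frac{1}{-4} \left(-1\right)\right) + 23 = - 8 \left(\left(- \frac{1}{5}\right) \left(- \frac{1}{4}\right) \left(-1\right)\right) + 23 = \left(-8\right) \left(- \frac{1}{20}\right) + 23 = \frac{2}{5} + 23 = \frac{117}{5}$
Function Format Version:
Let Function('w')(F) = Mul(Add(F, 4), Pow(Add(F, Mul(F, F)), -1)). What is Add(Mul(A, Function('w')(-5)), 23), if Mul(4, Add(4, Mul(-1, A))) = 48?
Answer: Rational(117, 5) ≈ 23.400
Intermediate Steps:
A = -8 (A = Add(4, Mul(Rational(-1, 4), 48)) = Add(4, -12) = -8)
Function('w')(F) = Mul(Pow(Add(F, Pow(F, 2)), -1), Add(4, F)) (Function('w')(F) = Mul(Add(4, F), Pow(Add(F, Pow(F, 2)), -1)) = Mul(Pow(Add(F, Pow(F, 2)), -1), Add(4, F)))
Add(Mul(A, Function('w')(-5)), 23) = Add(Mul(-8, Mul(Pow(-5, -1), Pow(Add(1, -5), -1), Add(4, -5))), 23) = Add(Mul(-8, Mul(Rational(-1, 5), Pow(-4, -1), -1)), 23) = Add(Mul(-8, Mul(Rational(-1, 5), Rational(-1, 4), -1)), 23) = Add(Mul(-8, Rational(-1, 20)), 23) = Add(Rational(2, 5), 23) = Rational(117, 5)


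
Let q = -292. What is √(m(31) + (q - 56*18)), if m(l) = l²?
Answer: I*√339 ≈ 18.412*I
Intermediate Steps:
√(m(31) + (q - 56*18)) = √(31² + (-292 - 56*18)) = √(961 + (-292 - 1008)) = √(961 - 1300) = √(-339) = I*√339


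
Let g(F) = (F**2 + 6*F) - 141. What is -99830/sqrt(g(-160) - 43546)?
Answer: 99830*I*sqrt(19047)/19047 ≈ 723.35*I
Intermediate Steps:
g(F) = -141 + F**2 + 6*F
-99830/sqrt(g(-160) - 43546) = -99830/sqrt((-141 + (-160)**2 + 6*(-160)) - 43546) = -99830/sqrt((-141 + 25600 - 960) - 43546) = -99830/sqrt(24499 - 43546) = -99830*(-I*sqrt(19047)/19047) = -(-99830)*I*sqrt(19047)/19047 = 99830*I*sqrt(19047)/19047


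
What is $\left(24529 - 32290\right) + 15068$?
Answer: $7307$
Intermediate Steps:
$\left(24529 - 32290\right) + 15068 = -7761 + 15068 = 7307$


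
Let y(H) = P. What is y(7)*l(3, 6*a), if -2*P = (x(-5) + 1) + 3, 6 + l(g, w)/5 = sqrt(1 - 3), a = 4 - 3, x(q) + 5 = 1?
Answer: 0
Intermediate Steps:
x(q) = -4 (x(q) = -5 + 1 = -4)
a = 1
l(g, w) = -30 + 5*I*sqrt(2) (l(g, w) = -30 + 5*sqrt(1 - 3) = -30 + 5*sqrt(-2) = -30 + 5*(I*sqrt(2)) = -30 + 5*I*sqrt(2))
P = 0 (P = -((-4 + 1) + 3)/2 = -(-3 + 3)/2 = -1/2*0 = 0)
y(H) = 0
y(7)*l(3, 6*a) = 0*(-30 + 5*I*sqrt(2)) = 0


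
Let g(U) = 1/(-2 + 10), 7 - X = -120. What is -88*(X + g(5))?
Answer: -11187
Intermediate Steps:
X = 127 (X = 7 - 1*(-120) = 7 + 120 = 127)
g(U) = ⅛ (g(U) = 1/8 = ⅛)
-88*(X + g(5)) = -88*(127 + ⅛) = -88*1017/8 = -11187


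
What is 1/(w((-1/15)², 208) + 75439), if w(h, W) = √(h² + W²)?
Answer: 3819099375/288106847510624 - 225*√2190240001/288106847510624 ≈ 1.3219e-5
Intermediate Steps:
w(h, W) = √(W² + h²)
1/(w((-1/15)², 208) + 75439) = 1/(√(208² + ((-1/15)²)²) + 75439) = 1/(√(43264 + ((-1*1/15)²)²) + 75439) = 1/(√(43264 + ((-1/15)²)²) + 75439) = 1/(√(43264 + (1/225)²) + 75439) = 1/(√(43264 + 1/50625) + 75439) = 1/(√(2190240001/50625) + 75439) = 1/(√2190240001/225 + 75439) = 1/(75439 + √2190240001/225)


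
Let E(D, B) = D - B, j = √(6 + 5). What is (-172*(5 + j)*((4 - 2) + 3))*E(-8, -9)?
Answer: -4300 - 860*√11 ≈ -7152.3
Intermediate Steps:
j = √11 ≈ 3.3166
(-172*(5 + j)*((4 - 2) + 3))*E(-8, -9) = (-172*(5 + √11)*((4 - 2) + 3))*(-8 - 1*(-9)) = (-172*(5 + √11)*(2 + 3))*(-8 + 9) = -172*(5 + √11)*5*1 = -172*(25 + 5*√11)*1 = (-4300 - 860*√11)*1 = -4300 - 860*√11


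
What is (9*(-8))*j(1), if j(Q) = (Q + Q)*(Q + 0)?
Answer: -144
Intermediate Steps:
j(Q) = 2*Q² (j(Q) = (2*Q)*Q = 2*Q²)
(9*(-8))*j(1) = (9*(-8))*(2*1²) = -144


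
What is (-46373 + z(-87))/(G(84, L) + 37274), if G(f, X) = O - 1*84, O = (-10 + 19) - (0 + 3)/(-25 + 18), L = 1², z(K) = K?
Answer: -81305/65099 ≈ -1.2489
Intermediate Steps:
L = 1
O = 66/7 (O = 9 - 3/(-7) = 9 - 3*(-1)/7 = 9 - 1*(-3/7) = 9 + 3/7 = 66/7 ≈ 9.4286)
G(f, X) = -522/7 (G(f, X) = 66/7 - 1*84 = 66/7 - 84 = -522/7)
(-46373 + z(-87))/(G(84, L) + 37274) = (-46373 - 87)/(-522/7 + 37274) = -46460/260396/7 = -46460*7/260396 = -81305/65099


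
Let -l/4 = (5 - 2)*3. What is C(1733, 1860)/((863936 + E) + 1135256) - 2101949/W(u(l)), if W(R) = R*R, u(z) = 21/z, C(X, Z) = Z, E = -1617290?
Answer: -57797173898286/9356599 ≈ -6.1772e+6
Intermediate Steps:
l = -36 (l = -4*(5 - 2)*3 = -12*3 = -4*9 = -36)
W(R) = R²
C(1733, 1860)/((863936 + E) + 1135256) - 2101949/W(u(l)) = 1860/((863936 - 1617290) + 1135256) - 2101949/((21/(-36))²) = 1860/(-753354 + 1135256) - 2101949/((21*(-1/36))²) = 1860/381902 - 2101949/((-7/12)²) = 1860*(1/381902) - 2101949/49/144 = 930/190951 - 2101949*144/49 = 930/190951 - 302680656/49 = -57797173898286/9356599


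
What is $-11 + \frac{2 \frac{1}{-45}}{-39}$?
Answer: $- \frac{19303}{1755} \approx -10.999$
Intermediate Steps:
$-11 + \frac{2 \frac{1}{-45}}{-39} = -11 + 2 \left(- \frac{1}{45}\right) \left(- \frac{1}{39}\right) = -11 - - \frac{2}{1755} = -11 + \frac{2}{1755} = - \frac{19303}{1755}$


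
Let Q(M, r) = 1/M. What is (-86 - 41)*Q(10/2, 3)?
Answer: -127/5 ≈ -25.400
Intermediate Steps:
(-86 - 41)*Q(10/2, 3) = (-86 - 41)/((10/2)) = -127/(10*(½)) = -127/5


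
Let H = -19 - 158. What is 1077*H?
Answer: -190629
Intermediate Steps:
H = -177
1077*H = 1077*(-177) = -190629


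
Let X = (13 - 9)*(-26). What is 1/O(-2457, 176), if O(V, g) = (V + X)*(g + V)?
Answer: 1/5841641 ≈ 1.7118e-7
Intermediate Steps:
X = -104 (X = 4*(-26) = -104)
O(V, g) = (-104 + V)*(V + g) (O(V, g) = (V - 104)*(g + V) = (-104 + V)*(V + g))
1/O(-2457, 176) = 1/((-2457)**2 - 104*(-2457) - 104*176 - 2457*176) = 1/(6036849 + 255528 - 18304 - 432432) = 1/5841641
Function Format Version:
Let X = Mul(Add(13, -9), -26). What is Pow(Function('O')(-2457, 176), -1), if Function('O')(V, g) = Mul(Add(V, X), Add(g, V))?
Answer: Rational(1, 5841641) ≈ 1.7118e-7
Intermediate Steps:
X = -104 (X = Mul(4, -26) = -104)
Function('O')(V, g) = Mul(Add(-104, V), Add(V, g)) (Function('O')(V, g) = Mul(Add(V, -104), Add(g, V)) = Mul(Add(-104, V), Add(V, g)))
Pow(Function('O')(-2457, 176), -1) = Pow(Add(Pow(-2457, 2), Mul(-104, -2457), Mul(-104, 176), Mul(-2457, 176)), -1) = Pow(Add(6036849, 255528, -18304, -432432), -1) = Pow(5841641, -1) = Rational(1, 5841641)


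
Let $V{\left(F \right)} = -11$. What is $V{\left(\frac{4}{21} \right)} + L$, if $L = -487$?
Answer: $-498$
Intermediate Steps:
$V{\left(\frac{4}{21} \right)} + L = -11 - 487 = -498$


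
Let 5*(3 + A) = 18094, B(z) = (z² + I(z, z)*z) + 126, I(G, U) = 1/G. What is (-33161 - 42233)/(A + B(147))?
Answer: -376970/126759 ≈ -2.9739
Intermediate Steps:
B(z) = 127 + z² (B(z) = (z² + z/z) + 126 = (z² + 1) + 126 = (1 + z²) + 126 = 127 + z²)
A = 18079/5 (A = -3 + (⅕)*18094 = -3 + 18094/5 = 18079/5 ≈ 3615.8)
(-33161 - 42233)/(A + B(147)) = (-33161 - 42233)/(18079/5 + (127 + 147²)) = -75394/(18079/5 + (127 + 21609)) = -75394/(18079/5 + 21736) = -75394/126759/5 = -75394*5/126759 = -376970/126759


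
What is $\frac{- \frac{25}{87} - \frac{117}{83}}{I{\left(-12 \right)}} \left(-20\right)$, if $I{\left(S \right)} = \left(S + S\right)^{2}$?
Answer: $\frac{30635}{519912} \approx 0.058923$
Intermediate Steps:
$I{\left(S \right)} = 4 S^{2}$ ($I{\left(S \right)} = \left(2 S\right)^{2} = 4 S^{2}$)
$\frac{- \frac{25}{87} - \frac{117}{83}}{I{\left(-12 \right)}} \left(-20\right) = \frac{- \frac{25}{87} - \frac{117}{83}}{4 \left(-12\right)^{2}} \left(-20\right) = \frac{\left(-25\right) \frac{1}{87} - \frac{117}{83}}{4 \cdot 144} \left(-20\right) = \frac{- \frac{25}{87} - \frac{117}{83}}{576} \left(-20\right) = \left(- \frac{12254}{7221}\right) \frac{1}{576} \left(-20\right) = \left(- \frac{6127}{2079648}\right) \left(-20\right) = \frac{30635}{519912}$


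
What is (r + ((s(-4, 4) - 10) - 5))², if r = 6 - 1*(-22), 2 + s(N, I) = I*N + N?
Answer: 81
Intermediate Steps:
s(N, I) = -2 + N + I*N (s(N, I) = -2 + (I*N + N) = -2 + (N + I*N) = -2 + N + I*N)
r = 28 (r = 6 + 22 = 28)
(r + ((s(-4, 4) - 10) - 5))² = (28 + (((-2 - 4 + 4*(-4)) - 10) - 5))² = (28 + (((-2 - 4 - 16) - 10) - 5))² = (28 + ((-22 - 10) - 5))² = (28 + (-32 - 5))² = (28 - 37)² = (-9)² = 81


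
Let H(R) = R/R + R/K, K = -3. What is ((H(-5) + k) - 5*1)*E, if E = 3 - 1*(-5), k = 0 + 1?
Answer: -32/3 ≈ -10.667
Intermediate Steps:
k = 1
E = 8 (E = 3 + 5 = 8)
H(R) = 1 - R/3 (H(R) = R/R + R/(-3) = 1 + R*(-⅓) = 1 - R/3)
((H(-5) + k) - 5*1)*E = (((1 - ⅓*(-5)) + 1) - 5*1)*8 = (((1 + 5/3) + 1) - 5)*8 = ((8/3 + 1) - 5)*8 = (11/3 - 5)*8 = -4/3*8 = -32/3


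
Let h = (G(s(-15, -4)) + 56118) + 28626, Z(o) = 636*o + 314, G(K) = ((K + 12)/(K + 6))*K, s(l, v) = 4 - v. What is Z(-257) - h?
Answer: -1735254/7 ≈ -2.4789e+5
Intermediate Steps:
G(K) = K*(12 + K)/(6 + K) (G(K) = ((12 + K)/(6 + K))*K = K*(12 + K)/(6 + K))
Z(o) = 314 + 636*o
h = 593288/7 (h = ((4 - 1*(-4))*(12 + (4 - 1*(-4)))/(6 + (4 - 1*(-4))) + 56118) + 28626 = ((4 + 4)*(12 + (4 + 4))/(6 + (4 + 4)) + 56118) + 28626 = (8*(12 + 8)/(6 + 8) + 56118) + 28626 = (8*20/14 + 56118) + 28626 = (8*(1/14)*20 + 56118) + 28626 = (80/7 + 56118) + 28626 = 392906/7 + 28626 = 593288/7 ≈ 84755.)
Z(-257) - h = (314 + 636*(-257)) - 1*593288/7 = (314 - 163452) - 593288/7 = -163138 - 593288/7 = -1735254/7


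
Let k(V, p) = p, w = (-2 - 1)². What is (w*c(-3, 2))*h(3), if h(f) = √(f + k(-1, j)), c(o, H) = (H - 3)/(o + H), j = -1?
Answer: 9*√2 ≈ 12.728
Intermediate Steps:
w = 9 (w = (-3)² = 9)
c(o, H) = (-3 + H)/(H + o)
h(f) = √(-1 + f) (h(f) = √(f - 1) = √(-1 + f))
(w*c(-3, 2))*h(3) = (9*((-3 + 2)/(2 - 3)))*√(-1 + 3) = (9*(-1/(-1)))*√2 = (9*(-1*(-1)))*√2 = (9*1)*√2 = 9*√2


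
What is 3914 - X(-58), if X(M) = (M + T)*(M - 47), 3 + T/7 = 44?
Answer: 27959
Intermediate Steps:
T = 287 (T = -21 + 7*44 = -21 + 308 = 287)
X(M) = (-47 + M)*(287 + M) (X(M) = (M + 287)*(M - 47) = (287 + M)*(-47 + M) = (-47 + M)*(287 + M))
3914 - X(-58) = 3914 - (-13489 + (-58)**2 + 240*(-58)) = 3914 - (-13489 + 3364 - 13920) = 3914 - 1*(-24045) = 3914 + 24045 = 27959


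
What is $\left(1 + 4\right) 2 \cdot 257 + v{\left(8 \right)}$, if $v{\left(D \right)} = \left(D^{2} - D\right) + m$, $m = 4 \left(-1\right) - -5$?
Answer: $2627$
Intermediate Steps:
$m = 1$ ($m = -4 + 5 = 1$)
$v{\left(D \right)} = 1 + D^{2} - D$ ($v{\left(D \right)} = \left(D^{2} - D\right) + 1 = 1 + D^{2} - D$)
$\left(1 + 4\right) 2 \cdot 257 + v{\left(8 \right)} = \left(1 + 4\right) 2 \cdot 257 + \left(1 + 8^{2} - 8\right) = 5 \cdot 2 \cdot 257 + \left(1 + 64 - 8\right) = 10 \cdot 257 + 57 = 2570 + 57 = 2627$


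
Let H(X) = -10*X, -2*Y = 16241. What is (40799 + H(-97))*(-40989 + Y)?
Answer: -4102509411/2 ≈ -2.0513e+9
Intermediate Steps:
Y = -16241/2 (Y = -1/2*16241 = -16241/2 ≈ -8120.5)
(40799 + H(-97))*(-40989 + Y) = (40799 - 10*(-97))*(-40989 - 16241/2) = (40799 + 970)*(-98219/2) = 41769*(-98219/2) = -4102509411/2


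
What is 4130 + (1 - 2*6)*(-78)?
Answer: 4988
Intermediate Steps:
4130 + (1 - 2*6)*(-78) = 4130 + (1 - 12)*(-78) = 4130 - 11*(-78) = 4130 + 858 = 4988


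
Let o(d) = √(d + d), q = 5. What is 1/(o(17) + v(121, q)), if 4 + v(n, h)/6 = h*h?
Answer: 63/7921 - √34/15842 ≈ 0.0075855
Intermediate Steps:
v(n, h) = -24 + 6*h² (v(n, h) = -24 + 6*(h*h) = -24 + 6*h²)
o(d) = √2*√d (o(d) = √(2*d) = √2*√d)
1/(o(17) + v(121, q)) = 1/(√2*√17 + (-24 + 6*5²)) = 1/(√34 + (-24 + 6*25)) = 1/(√34 + (-24 + 150)) = 1/(√34 + 126) = 1/(126 + √34)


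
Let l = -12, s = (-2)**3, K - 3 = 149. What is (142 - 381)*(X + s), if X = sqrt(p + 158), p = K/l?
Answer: 1912 - 478*sqrt(327)/3 ≈ -969.25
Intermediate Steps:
K = 152 (K = 3 + 149 = 152)
s = -8
p = -38/3 (p = 152/(-12) = 152*(-1/12) = -38/3 ≈ -12.667)
X = 2*sqrt(327)/3 (X = sqrt(-38/3 + 158) = sqrt(436/3) = 2*sqrt(327)/3 ≈ 12.055)
(142 - 381)*(X + s) = (142 - 381)*(2*sqrt(327)/3 - 8) = -239*(-8 + 2*sqrt(327)/3) = 1912 - 478*sqrt(327)/3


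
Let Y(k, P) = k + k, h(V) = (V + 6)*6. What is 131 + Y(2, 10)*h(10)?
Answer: 515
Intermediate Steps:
h(V) = 36 + 6*V (h(V) = (6 + V)*6 = 36 + 6*V)
Y(k, P) = 2*k
131 + Y(2, 10)*h(10) = 131 + (2*2)*(36 + 6*10) = 131 + 4*(36 + 60) = 131 + 4*96 = 131 + 384 = 515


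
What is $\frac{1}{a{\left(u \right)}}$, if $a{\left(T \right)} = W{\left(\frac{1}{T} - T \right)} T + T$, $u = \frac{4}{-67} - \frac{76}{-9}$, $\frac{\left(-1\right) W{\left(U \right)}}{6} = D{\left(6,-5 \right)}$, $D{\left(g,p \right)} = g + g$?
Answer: $- \frac{603}{358976} \approx -0.0016798$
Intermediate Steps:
$D{\left(g,p \right)} = 2 g$
$W{\left(U \right)} = -72$ ($W{\left(U \right)} = - 6 \cdot 2 \cdot 6 = \left(-6\right) 12 = -72$)
$u = \frac{5056}{603}$ ($u = 4 \left(- \frac{1}{67}\right) - - \frac{76}{9} = - \frac{4}{67} + \frac{76}{9} = \frac{5056}{603} \approx 8.3847$)
$a{\left(T \right)} = - 71 T$ ($a{\left(T \right)} = - 72 T + T = - 71 T$)
$\frac{1}{a{\left(u \right)}} = \frac{1}{\left(-71\right) \frac{5056}{603}} = \frac{1}{- \frac{358976}{603}} = - \frac{603}{358976}$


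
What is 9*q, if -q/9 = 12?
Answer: -972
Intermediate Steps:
q = -108 (q = -9*12 = -108)
9*q = 9*(-108) = -972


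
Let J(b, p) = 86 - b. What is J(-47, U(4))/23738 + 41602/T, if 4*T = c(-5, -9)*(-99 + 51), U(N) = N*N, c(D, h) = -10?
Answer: 246891059/712140 ≈ 346.69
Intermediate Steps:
U(N) = N²
T = 120 (T = (-10*(-99 + 51))/4 = (-10*(-48))/4 = (¼)*480 = 120)
J(-47, U(4))/23738 + 41602/T = (86 - 1*(-47))/23738 + 41602/120 = (86 + 47)*(1/23738) + 41602*(1/120) = 133*(1/23738) + 20801/60 = 133/23738 + 20801/60 = 246891059/712140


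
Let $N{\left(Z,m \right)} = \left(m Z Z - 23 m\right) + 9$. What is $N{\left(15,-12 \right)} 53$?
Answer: $-127995$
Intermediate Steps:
$N{\left(Z,m \right)} = 9 - 23 m + m Z^{2}$ ($N{\left(Z,m \right)} = \left(Z m Z - 23 m\right) + 9 = \left(m Z^{2} - 23 m\right) + 9 = \left(- 23 m + m Z^{2}\right) + 9 = 9 - 23 m + m Z^{2}$)
$N{\left(15,-12 \right)} 53 = \left(9 - -276 - 12 \cdot 15^{2}\right) 53 = \left(9 + 276 - 2700\right) 53 = \left(-2415\right) 53 = -127995$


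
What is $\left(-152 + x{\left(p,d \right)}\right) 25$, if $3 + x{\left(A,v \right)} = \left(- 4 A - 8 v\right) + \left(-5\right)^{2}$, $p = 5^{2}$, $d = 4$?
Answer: $-6550$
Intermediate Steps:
$p = 25$
$x{\left(A,v \right)} = 22 - 8 v - 4 A$ ($x{\left(A,v \right)} = -3 - \left(-25 + 4 A + 8 v\right) = 22 - 8 v - 4 A$)
$\left(-152 + x{\left(p,d \right)}\right) 25 = \left(-152 - 110\right) 25 = \left(-262\right) 25 = -6550$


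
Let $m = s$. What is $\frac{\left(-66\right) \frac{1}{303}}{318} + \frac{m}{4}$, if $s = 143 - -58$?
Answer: $\frac{3227815}{64236} \approx 50.249$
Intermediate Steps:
$s = 201$ ($s = 143 + 58 = 201$)
$m = 201$
$\frac{\left(-66\right) \frac{1}{303}}{318} + \frac{m}{4} = \frac{\left(-66\right) \frac{1}{303}}{318} + \frac{201}{4} = \left(-66\right) \frac{1}{303} \cdot \frac{1}{318} + 201 \cdot \frac{1}{4} = \left(- \frac{22}{101}\right) \frac{1}{318} + \frac{201}{4} = - \frac{11}{16059} + \frac{201}{4} = \frac{3227815}{64236}$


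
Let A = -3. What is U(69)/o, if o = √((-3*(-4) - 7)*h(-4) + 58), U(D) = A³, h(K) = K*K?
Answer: -9*√138/46 ≈ -2.2984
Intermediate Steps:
h(K) = K²
U(D) = -27 (U(D) = (-3)³ = -27)
o = √138 (o = √((-3*(-4) - 7)*(-4)² + 58) = √((12 - 7)*16 + 58) = √(5*16 + 58) = √(80 + 58) = √138 ≈ 11.747)
U(69)/o = -27*√138/138 = -9*√138/46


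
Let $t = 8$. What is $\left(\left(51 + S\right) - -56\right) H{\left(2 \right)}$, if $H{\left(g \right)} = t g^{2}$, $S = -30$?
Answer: $2464$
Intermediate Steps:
$H{\left(g \right)} = 8 g^{2}$
$\left(\left(51 + S\right) - -56\right) H{\left(2 \right)} = \left(\left(51 - 30\right) - -56\right) 8 \cdot 2^{2} = \left(21 + 56\right) 8 \cdot 4 = 77 \cdot 32 = 2464$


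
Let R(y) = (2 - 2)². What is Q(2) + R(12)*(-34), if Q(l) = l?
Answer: 2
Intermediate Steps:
R(y) = 0 (R(y) = 0² = 0)
Q(2) + R(12)*(-34) = 2 + 0*(-34) = 2 + 0 = 2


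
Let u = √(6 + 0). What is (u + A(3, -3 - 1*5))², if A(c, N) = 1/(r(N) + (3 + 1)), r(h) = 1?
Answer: 151/25 + 2*√6/5 ≈ 7.0198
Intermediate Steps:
u = √6 ≈ 2.4495
A(c, N) = ⅕ (A(c, N) = 1/(1 + (3 + 1)) = 1/(1 + 4) = 1/5 = ⅕)
(u + A(3, -3 - 1*5))² = (√6 + ⅕)² = (⅕ + √6)²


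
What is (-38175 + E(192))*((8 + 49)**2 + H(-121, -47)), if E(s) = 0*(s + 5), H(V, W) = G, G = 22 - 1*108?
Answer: -120747525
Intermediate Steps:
G = -86 (G = 22 - 108 = -86)
H(V, W) = -86
E(s) = 0 (E(s) = 0*(5 + s) = 0)
(-38175 + E(192))*((8 + 49)**2 + H(-121, -47)) = (-38175 + 0)*((8 + 49)**2 - 86) = -38175*(57**2 - 86) = -38175*(3249 - 86) = -38175*3163 = -120747525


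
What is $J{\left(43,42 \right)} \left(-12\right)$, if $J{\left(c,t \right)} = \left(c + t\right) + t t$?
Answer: $-22188$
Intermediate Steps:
$J{\left(c,t \right)} = c + t + t^{2}$ ($J{\left(c,t \right)} = \left(c + t\right) + t^{2} = c + t + t^{2}$)
$J{\left(43,42 \right)} \left(-12\right) = \left(43 + 42 + 42^{2}\right) \left(-12\right) = \left(43 + 42 + 1764\right) \left(-12\right) = 1849 \left(-12\right) = -22188$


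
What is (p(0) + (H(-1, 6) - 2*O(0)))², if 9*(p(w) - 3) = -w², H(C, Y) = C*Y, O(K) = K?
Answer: 9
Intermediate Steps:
p(w) = 3 - w²/9 (p(w) = 3 + (-w²)/9 = 3 - w²/9)
(p(0) + (H(-1, 6) - 2*O(0)))² = ((3 - ⅑*0²) + (-1*6 - 2*0))² = ((3 - ⅑*0) + (-6 + 0))² = ((3 + 0) - 6)² = (3 - 6)² = (-3)² = 9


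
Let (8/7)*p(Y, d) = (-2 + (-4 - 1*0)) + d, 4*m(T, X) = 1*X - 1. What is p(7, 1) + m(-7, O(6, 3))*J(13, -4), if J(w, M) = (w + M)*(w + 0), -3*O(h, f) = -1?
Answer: -191/8 ≈ -23.875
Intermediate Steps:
O(h, f) = ⅓ (O(h, f) = -⅓*(-1) = ⅓)
m(T, X) = -¼ + X/4 (m(T, X) = (1*X - 1)/4 = (X - 1)/4 = (-1 + X)/4 = -¼ + X/4)
p(Y, d) = -21/4 + 7*d/8 (p(Y, d) = 7*((-2 + (-4 - 1*0)) + d)/8 = 7*((-2 + (-4 + 0)) + d)/8 = 7*((-2 - 4) + d)/8 = 7*(-6 + d)/8 = -21/4 + 7*d/8)
J(w, M) = w*(M + w) (J(w, M) = (M + w)*w = w*(M + w))
p(7, 1) + m(-7, O(6, 3))*J(13, -4) = (-21/4 + (7/8)*1) + (-¼ + (¼)*(⅓))*(13*(-4 + 13)) = (-21/4 + 7/8) + (-¼ + 1/12)*(13*9) = -35/8 - ⅙*117 = -35/8 - 39/2 = -191/8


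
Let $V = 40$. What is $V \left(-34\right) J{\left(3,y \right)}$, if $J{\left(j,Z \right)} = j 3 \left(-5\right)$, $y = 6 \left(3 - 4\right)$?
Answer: $61200$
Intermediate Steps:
$y = -6$ ($y = 6 \left(-1\right) = -6$)
$J{\left(j,Z \right)} = - 15 j$ ($J{\left(j,Z \right)} = 3 j \left(-5\right) = - 15 j$)
$V \left(-34\right) J{\left(3,y \right)} = 40 \left(-34\right) \left(\left(-15\right) 3\right) = \left(-1360\right) \left(-45\right) = 61200$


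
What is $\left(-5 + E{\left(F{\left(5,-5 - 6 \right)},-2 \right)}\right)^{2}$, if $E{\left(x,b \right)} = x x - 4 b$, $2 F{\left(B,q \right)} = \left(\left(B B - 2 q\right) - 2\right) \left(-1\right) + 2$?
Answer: $\frac{3463321}{16} \approx 2.1646 \cdot 10^{5}$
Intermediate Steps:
$F{\left(B,q \right)} = 2 + q - \frac{B^{2}}{2}$ ($F{\left(B,q \right)} = \frac{\left(\left(B B - 2 q\right) - 2\right) \left(-1\right) + 2}{2} = \frac{\left(\left(B^{2} - 2 q\right) - 2\right) \left(-1\right) + 2}{2} = \frac{\left(-2 + B^{2} - 2 q\right) \left(-1\right) + 2}{2} = \frac{\left(2 - B^{2} + 2 q\right) + 2}{2} = \frac{4 - B^{2} + 2 q}{2} = 2 + q - \frac{B^{2}}{2}$)
$E{\left(x,b \right)} = x^{2} - 4 b$
$\left(-5 + E{\left(F{\left(5,-5 - 6 \right)},-2 \right)}\right)^{2} = \left(-5 - \left(-8 - \left(2 - 11 - \frac{5^{2}}{2}\right)^{2}\right)\right)^{2} = \left(-5 + \left(\left(2 - 11 - \frac{25}{2}\right)^{2} + 8\right)\right)^{2} = \left(-5 + \left(\left(- \frac{43}{2}\right)^{2} + 8\right)\right)^{2} = \left(-5 + \left(\frac{1849}{4} + 8\right)\right)^{2} = \left(-5 + \frac{1881}{4}\right)^{2} = \left(\frac{1861}{4}\right)^{2} = \frac{3463321}{16}$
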